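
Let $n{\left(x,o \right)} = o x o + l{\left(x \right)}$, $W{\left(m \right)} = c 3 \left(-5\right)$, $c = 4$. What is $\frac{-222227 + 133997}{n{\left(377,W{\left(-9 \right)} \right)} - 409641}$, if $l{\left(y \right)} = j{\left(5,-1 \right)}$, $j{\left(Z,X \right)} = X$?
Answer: $- \frac{44115}{473779} \approx -0.093113$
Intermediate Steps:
$l{\left(y \right)} = -1$
$W{\left(m \right)} = -60$ ($W{\left(m \right)} = 4 \cdot 3 \left(-5\right) = 12 \left(-5\right) = -60$)
$n{\left(x,o \right)} = -1 + x o^{2}$ ($n{\left(x,o \right)} = o x o - 1 = x o^{2} - 1 = -1 + x o^{2}$)
$\frac{-222227 + 133997}{n{\left(377,W{\left(-9 \right)} \right)} - 409641} = \frac{-222227 + 133997}{\left(-1 + 377 \left(-60\right)^{2}\right) - 409641} = - \frac{88230}{\left(-1 + 377 \cdot 3600\right) - 409641} = - \frac{88230}{\left(-1 + 1357200\right) - 409641} = - \frac{88230}{1357199 - 409641} = - \frac{88230}{947558} = \left(-88230\right) \frac{1}{947558} = - \frac{44115}{473779}$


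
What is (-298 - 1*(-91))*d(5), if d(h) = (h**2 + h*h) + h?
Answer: -11385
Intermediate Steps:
d(h) = h + 2*h**2 (d(h) = (h**2 + h**2) + h = 2*h**2 + h = h + 2*h**2)
(-298 - 1*(-91))*d(5) = (-298 - 1*(-91))*(5*(1 + 2*5)) = (-298 + 91)*(5*(1 + 10)) = -1035*11 = -207*55 = -11385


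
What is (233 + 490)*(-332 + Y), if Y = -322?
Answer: -472842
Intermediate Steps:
(233 + 490)*(-332 + Y) = (233 + 490)*(-332 - 322) = 723*(-654) = -472842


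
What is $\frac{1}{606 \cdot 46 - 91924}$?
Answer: $- \frac{1}{64048} \approx -1.5613 \cdot 10^{-5}$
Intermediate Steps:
$\frac{1}{606 \cdot 46 - 91924} = \frac{1}{27876 - 91924} = \frac{1}{-64048} = - \frac{1}{64048}$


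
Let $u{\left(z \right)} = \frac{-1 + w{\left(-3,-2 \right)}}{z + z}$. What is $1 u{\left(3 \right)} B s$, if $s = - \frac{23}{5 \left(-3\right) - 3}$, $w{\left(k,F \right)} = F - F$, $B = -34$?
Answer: $\frac{391}{54} \approx 7.2407$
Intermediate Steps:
$w{\left(k,F \right)} = 0$
$s = \frac{23}{18}$ ($s = - \frac{23}{-15 - 3} = - \frac{23}{-18} = \left(-23\right) \left(- \frac{1}{18}\right) = \frac{23}{18} \approx 1.2778$)
$u{\left(z \right)} = - \frac{1}{2 z}$ ($u{\left(z \right)} = \frac{-1 + 0}{z + z} = - \frac{1}{2 z}$)
$1 u{\left(3 \right)} B s = 1 \left(- \frac{1}{2 \cdot 3}\right) \left(-34\right) \frac{23}{18} = 1 \left(\left(- \frac{1}{2}\right) \frac{1}{3}\right) \left(-34\right) \frac{23}{18} = 1 \left(- \frac{1}{6}\right) \left(-34\right) \frac{23}{18} = \left(- \frac{1}{6}\right) \left(-34\right) \frac{23}{18} = \frac{17}{3} \cdot \frac{23}{18} = \frac{391}{54}$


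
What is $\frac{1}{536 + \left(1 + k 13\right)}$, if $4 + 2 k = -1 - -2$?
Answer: $\frac{2}{1035} \approx 0.0019324$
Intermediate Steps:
$k = - \frac{3}{2}$ ($k = -2 + \frac{-1 - -2}{2} = -2 + \frac{-1 + 2}{2} = -2 + \frac{1}{2} \cdot 1 = -2 + \frac{1}{2} = - \frac{3}{2} \approx -1.5$)
$\frac{1}{536 + \left(1 + k 13\right)} = \frac{1}{536 + \left(1 - \frac{39}{2}\right)} = \frac{1}{536 - \frac{37}{2}} = \frac{1}{\frac{1035}{2}} = \frac{2}{1035}$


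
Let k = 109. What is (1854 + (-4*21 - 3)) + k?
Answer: 1876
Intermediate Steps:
(1854 + (-4*21 - 3)) + k = (1854 + (-4*21 - 3)) + 109 = (1854 + (-84 - 3)) + 109 = (1854 - 87) + 109 = 1767 + 109 = 1876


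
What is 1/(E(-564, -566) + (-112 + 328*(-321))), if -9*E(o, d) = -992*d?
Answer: -9/1510072 ≈ -5.9600e-6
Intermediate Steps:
E(o, d) = 992*d/9 (E(o, d) = -(-992)*d/9 = 992*d/9)
1/(E(-564, -566) + (-112 + 328*(-321))) = 1/((992/9)*(-566) + (-112 + 328*(-321))) = 1/(-561472/9 + (-112 - 105288)) = 1/(-561472/9 - 105400) = 1/(-1510072/9) = -9/1510072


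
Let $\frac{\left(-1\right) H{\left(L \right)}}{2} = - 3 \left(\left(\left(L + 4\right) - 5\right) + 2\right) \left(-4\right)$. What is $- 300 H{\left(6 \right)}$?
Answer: $50400$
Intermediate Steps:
$H{\left(L \right)} = -24 - 24 L$ ($H{\left(L \right)} = - 2 \left(- 3 \left(\left(\left(L + 4\right) - 5\right) + 2\right) \left(-4\right)\right) = - 2 \left(- 3 \left(\left(\left(4 + L\right) - 5\right) + 2\right) \left(-4\right)\right) = - 2 \left(- 3 \left(\left(-1 + L\right) + 2\right) \left(-4\right)\right) = - 2 \left(- 3 \left(1 + L\right) \left(-4\right)\right) = - 2 \left(- 3 \left(-4 - 4 L\right)\right) = - 2 \left(12 + 12 L\right) = -24 - 24 L$)
$- 300 H{\left(6 \right)} = - 300 \left(-24 - 144\right) = \left(-300\right) \left(-168\right) = 50400$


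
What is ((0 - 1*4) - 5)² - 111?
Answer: -30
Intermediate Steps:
((0 - 1*4) - 5)² - 111 = ((0 - 4) - 5)² - 111 = (-4 - 5)² - 111 = (-9)² - 111 = 81 - 111 = -30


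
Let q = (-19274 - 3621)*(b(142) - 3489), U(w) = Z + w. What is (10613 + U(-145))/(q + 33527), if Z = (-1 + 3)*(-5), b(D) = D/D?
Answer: 498/3804347 ≈ 0.00013090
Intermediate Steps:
b(D) = 1
Z = -10 (Z = 2*(-5) = -10)
U(w) = -10 + w
q = 79857760 (q = (-19274 - 3621)*(1 - 3489) = -22895*(-3488) = 79857760)
(10613 + U(-145))/(q + 33527) = (10613 + (-10 - 145))/(79857760 + 33527) = (10613 - 155)/79891287 = 10458*(1/79891287) = 498/3804347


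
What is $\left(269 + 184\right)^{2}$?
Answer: $205209$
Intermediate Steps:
$\left(269 + 184\right)^{2} = 453^{2} = 205209$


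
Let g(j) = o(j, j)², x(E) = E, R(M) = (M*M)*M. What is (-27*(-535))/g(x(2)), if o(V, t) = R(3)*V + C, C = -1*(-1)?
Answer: 2889/605 ≈ 4.7752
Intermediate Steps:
R(M) = M³ (R(M) = M²*M = M³)
C = 1
o(V, t) = 1 + 27*V (o(V, t) = 3³*V + 1 = 27*V + 1 = 1 + 27*V)
g(j) = (1 + 27*j)²
(-27*(-535))/g(x(2)) = (-27*(-535))/((1 + 27*2)²) = 14445/((1 + 54)²) = 14445/(55²) = 14445/3025 = 14445*(1/3025) = 2889/605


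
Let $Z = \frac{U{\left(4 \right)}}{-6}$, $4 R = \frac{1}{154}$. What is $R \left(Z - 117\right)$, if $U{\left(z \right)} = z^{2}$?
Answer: $- \frac{359}{1848} \approx -0.19426$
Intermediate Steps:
$R = \frac{1}{616}$ ($R = \frac{1}{4 \cdot 154} = \frac{1}{4} \cdot \frac{1}{154} = \frac{1}{616} \approx 0.0016234$)
$Z = - \frac{8}{3}$ ($Z = \frac{4^{2}}{-6} = 16 \left(- \frac{1}{6}\right) = - \frac{8}{3} \approx -2.6667$)
$R \left(Z - 117\right) = \frac{- \frac{8}{3} - 117}{616} = \frac{1}{616} \left(- \frac{359}{3}\right) = - \frac{359}{1848}$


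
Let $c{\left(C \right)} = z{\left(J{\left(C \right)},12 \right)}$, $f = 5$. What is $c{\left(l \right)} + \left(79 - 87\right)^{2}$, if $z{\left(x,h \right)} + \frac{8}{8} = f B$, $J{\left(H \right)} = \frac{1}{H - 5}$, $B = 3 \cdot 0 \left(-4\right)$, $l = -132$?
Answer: $63$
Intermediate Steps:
$B = 0$ ($B = 0 \left(-4\right) = 0$)
$J{\left(H \right)} = \frac{1}{-5 + H}$
$z{\left(x,h \right)} = -1$ ($z{\left(x,h \right)} = -1 + 5 \cdot 0 = -1 + 0 = -1$)
$c{\left(C \right)} = -1$
$c{\left(l \right)} + \left(79 - 87\right)^{2} = -1 + \left(79 - 87\right)^{2} = -1 + \left(-8\right)^{2} = -1 + 64 = 63$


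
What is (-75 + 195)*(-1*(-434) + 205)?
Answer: 76680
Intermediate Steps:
(-75 + 195)*(-1*(-434) + 205) = 120*(434 + 205) = 120*639 = 76680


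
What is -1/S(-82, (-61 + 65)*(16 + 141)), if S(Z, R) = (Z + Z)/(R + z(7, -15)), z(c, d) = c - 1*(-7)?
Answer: 321/82 ≈ 3.9146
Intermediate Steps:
z(c, d) = 7 + c (z(c, d) = c + 7 = 7 + c)
S(Z, R) = 2*Z/(14 + R) (S(Z, R) = (Z + Z)/(R + (7 + 7)) = (2*Z)/(R + 14) = (2*Z)/(14 + R) = 2*Z/(14 + R))
-1/S(-82, (-61 + 65)*(16 + 141)) = -1/(2*(-82)/(14 + (-61 + 65)*(16 + 141))) = -1/(2*(-82)/(14 + 4*157)) = -1/(2*(-82)/(14 + 628)) = -1/(2*(-82)/642) = -1/(2*(-82)*(1/642)) = -1/(-82/321) = -1*(-321/82) = 321/82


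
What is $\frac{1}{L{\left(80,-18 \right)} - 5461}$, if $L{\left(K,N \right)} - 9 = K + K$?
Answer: $- \frac{1}{5292} \approx -0.00018896$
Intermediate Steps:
$L{\left(K,N \right)} = 9 + 2 K$ ($L{\left(K,N \right)} = 9 + \left(K + K\right) = 9 + 2 K$)
$\frac{1}{L{\left(80,-18 \right)} - 5461} = \frac{1}{\left(9 + 2 \cdot 80\right) - 5461} = \frac{1}{\left(9 + 160\right) - 5461} = \frac{1}{169 - 5461} = \frac{1}{-5292} = - \frac{1}{5292}$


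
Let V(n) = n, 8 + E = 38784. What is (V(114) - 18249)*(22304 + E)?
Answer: -1107685800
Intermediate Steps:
E = 38776 (E = -8 + 38784 = 38776)
(V(114) - 18249)*(22304 + E) = (114 - 18249)*(22304 + 38776) = -18135*61080 = -1107685800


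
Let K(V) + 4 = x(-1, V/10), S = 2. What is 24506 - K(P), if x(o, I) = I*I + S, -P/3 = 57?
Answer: 2421559/100 ≈ 24216.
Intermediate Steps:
P = -171 (P = -3*57 = -171)
x(o, I) = 2 + I² (x(o, I) = I*I + 2 = I² + 2 = 2 + I²)
K(V) = -2 + V²/100 (K(V) = -4 + (2 + (V/10)²) = -4 + (2 + V²/100) = -2 + V²/100)
24506 - K(P) = 24506 - (-2 + (1/100)*(-171)²) = 24506 - (-2 + (1/100)*29241) = 24506 - (-2 + 29241/100) = 24506 - 1*29041/100 = 24506 - 29041/100 = 2421559/100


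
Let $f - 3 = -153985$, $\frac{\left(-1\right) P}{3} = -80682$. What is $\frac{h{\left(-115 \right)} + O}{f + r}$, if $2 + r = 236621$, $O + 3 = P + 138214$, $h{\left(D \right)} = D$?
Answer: $\frac{380142}{82637} \approx 4.6001$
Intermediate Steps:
$P = 242046$ ($P = \left(-3\right) \left(-80682\right) = 242046$)
$f = -153982$ ($f = 3 - 153985 = -153982$)
$O = 380257$ ($O = -3 + \left(242046 + 138214\right) = -3 + 380260 = 380257$)
$r = 236619$ ($r = -2 + 236621 = 236619$)
$\frac{h{\left(-115 \right)} + O}{f + r} = \frac{-115 + 380257}{-153982 + 236619} = \frac{380142}{82637}$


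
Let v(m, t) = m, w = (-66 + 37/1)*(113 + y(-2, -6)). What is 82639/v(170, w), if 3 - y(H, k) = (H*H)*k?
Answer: 82639/170 ≈ 486.11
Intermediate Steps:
y(H, k) = 3 - k*H² (y(H, k) = 3 - H*H*k = 3 - H²*k = 3 - k*H²)
w = -4060 (w = (-66 + 37/1)*(113 + (3 - 1*(-6)*(-2)²)) = (-66 + 37*1)*(113 + (3 - 1*(-6)*4)) = (-66 + 37)*(113 + (3 + 24)) = -29*(113 + 27) = -29*140 = -4060)
82639/v(170, w) = 82639/170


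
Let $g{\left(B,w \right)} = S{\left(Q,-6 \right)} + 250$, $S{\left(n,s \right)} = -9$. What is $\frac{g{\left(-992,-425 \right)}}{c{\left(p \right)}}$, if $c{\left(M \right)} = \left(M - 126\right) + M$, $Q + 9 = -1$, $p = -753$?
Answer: $- \frac{241}{1632} \approx -0.14767$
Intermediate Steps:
$Q = -10$ ($Q = -9 - 1 = -10$)
$c{\left(M \right)} = -126 + 2 M$ ($c{\left(M \right)} = \left(-126 + M\right) + M = -126 + 2 M$)
$g{\left(B,w \right)} = 241$ ($g{\left(B,w \right)} = -9 + 250 = 241$)
$\frac{g{\left(-992,-425 \right)}}{c{\left(p \right)}} = \frac{241}{-126 + 2 \left(-753\right)} = \frac{241}{-126 - 1506} = \frac{241}{-1632} = 241 \left(- \frac{1}{1632}\right) = - \frac{241}{1632}$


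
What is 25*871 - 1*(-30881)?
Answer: 52656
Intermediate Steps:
25*871 - 1*(-30881) = 21775 + 30881 = 52656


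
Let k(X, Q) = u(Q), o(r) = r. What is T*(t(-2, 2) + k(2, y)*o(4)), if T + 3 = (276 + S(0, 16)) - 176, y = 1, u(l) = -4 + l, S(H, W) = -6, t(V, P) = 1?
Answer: -1001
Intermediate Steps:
k(X, Q) = -4 + Q
T = 91 (T = -3 + ((276 - 6) - 176) = -3 + (270 - 176) = -3 + 94 = 91)
T*(t(-2, 2) + k(2, y)*o(4)) = 91*(1 + (-4 + 1)*4) = 91*(1 - 3*4) = 91*(1 - 12) = 91*(-11) = -1001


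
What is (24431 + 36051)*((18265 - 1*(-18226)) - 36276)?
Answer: 13003630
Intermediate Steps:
(24431 + 36051)*((18265 - 1*(-18226)) - 36276) = 60482*((18265 + 18226) - 36276) = 60482*(36491 - 36276) = 60482*215 = 13003630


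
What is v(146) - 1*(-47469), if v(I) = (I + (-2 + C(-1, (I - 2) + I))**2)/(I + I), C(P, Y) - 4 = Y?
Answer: 95523/2 ≈ 47762.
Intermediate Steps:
C(P, Y) = 4 + Y
v(I) = (I + 4*I**2)/(2*I) (v(I) = (I + (-2 + (4 + ((I - 2) + I)))**2)/(I + I) = (I + (-2 + (4 + ((-2 + I) + I)))**2)/((2*I)) = (I + (-2 + (4 + (-2 + 2*I)))**2)*(1/(2*I)) = (I + (-2 + (2 + 2*I))**2)*(1/(2*I)) = (I + (2*I)**2)*(1/(2*I)) = (I + 4*I**2)*(1/(2*I)) = (I + 4*I**2)/(2*I))
v(146) - 1*(-47469) = (1/2 + 2*146) - 1*(-47469) = (1/2 + 292) + 47469 = 585/2 + 47469 = 95523/2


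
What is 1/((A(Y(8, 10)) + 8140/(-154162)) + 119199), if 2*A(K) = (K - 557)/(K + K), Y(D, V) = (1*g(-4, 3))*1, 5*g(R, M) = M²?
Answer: 693729/82638272227 ≈ 8.3948e-6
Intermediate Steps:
g(R, M) = M²/5
Y(D, V) = 9/5 (Y(D, V) = (1*((⅕)*3²))*1 = (1*((⅕)*9))*1 = (1*(9/5))*1 = (9/5)*1 = 9/5)
A(K) = (-557 + K)/(4*K) (A(K) = ((K - 557)/(K + K))/2 = ((-557 + K)/((2*K)))/2 = ((-557 + K)*(1/(2*K)))/2 = ((-557 + K)/(2*K))/2 = (-557 + K)/(4*K))
1/((A(Y(8, 10)) + 8140/(-154162)) + 119199) = 1/(((-557 + 9/5)/(4*(9/5)) + 8140/(-154162)) + 119199) = 1/(((¼)*(5/9)*(-2776/5) + 8140*(-1/154162)) + 119199) = 1/((-694/9 - 4070/77081) + 119199) = 1/(-53530844/693729 + 119199) = 1/(82638272227/693729) = 693729/82638272227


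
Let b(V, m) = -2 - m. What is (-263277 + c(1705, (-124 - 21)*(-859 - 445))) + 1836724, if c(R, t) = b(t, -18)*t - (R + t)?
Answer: 4407942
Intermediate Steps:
c(R, t) = -R + 15*t (c(R, t) = (-2 - 1*(-18))*t - (R + t) = (-2 + 18)*t + (-R - t) = 16*t + (-R - t) = -R + 15*t)
(-263277 + c(1705, (-124 - 21)*(-859 - 445))) + 1836724 = (-263277 + (-1*1705 + 15*((-124 - 21)*(-859 - 445)))) + 1836724 = (-263277 + (-1705 + 15*(-145*(-1304)))) + 1836724 = (-263277 + (-1705 + 15*189080)) + 1836724 = (-263277 + (-1705 + 2836200)) + 1836724 = (-263277 + 2834495) + 1836724 = 2571218 + 1836724 = 4407942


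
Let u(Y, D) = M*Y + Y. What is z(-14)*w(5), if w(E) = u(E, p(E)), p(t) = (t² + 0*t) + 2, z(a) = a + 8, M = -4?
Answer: 90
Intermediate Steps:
z(a) = 8 + a
p(t) = 2 + t² (p(t) = (t² + 0) + 2 = t² + 2 = 2 + t²)
u(Y, D) = -3*Y (u(Y, D) = -4*Y + Y = -3*Y)
w(E) = -3*E
z(-14)*w(5) = (8 - 14)*(-3*5) = -6*(-15) = 90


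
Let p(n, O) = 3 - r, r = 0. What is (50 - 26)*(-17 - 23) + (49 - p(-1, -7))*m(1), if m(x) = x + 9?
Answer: -500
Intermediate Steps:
p(n, O) = 3 (p(n, O) = 3 - 1*0 = 3 + 0 = 3)
m(x) = 9 + x
(50 - 26)*(-17 - 23) + (49 - p(-1, -7))*m(1) = (50 - 26)*(-17 - 23) + (49 - 1*3)*(9 + 1) = 24*(-40) + (49 - 3)*10 = -960 + 46*10 = -960 + 460 = -500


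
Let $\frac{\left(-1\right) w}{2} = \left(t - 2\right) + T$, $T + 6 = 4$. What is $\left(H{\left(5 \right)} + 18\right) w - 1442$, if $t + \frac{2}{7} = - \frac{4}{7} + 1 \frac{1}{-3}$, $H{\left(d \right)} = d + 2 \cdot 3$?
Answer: $- \frac{23960}{21} \approx -1141.0$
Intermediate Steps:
$T = -2$ ($T = -6 + 4 = -2$)
$H{\left(d \right)} = 6 + d$ ($H{\left(d \right)} = d + 6 = 6 + d$)
$t = - \frac{25}{21}$ ($t = - \frac{2}{7} + \left(- \frac{4}{7} + 1 \frac{1}{-3}\right) = - \frac{2}{7} + \left(\left(-4\right) \frac{1}{7} + 1 \left(- \frac{1}{3}\right)\right) = - \frac{2}{7} - \frac{19}{21} = - \frac{25}{21} \approx -1.1905$)
$w = \frac{218}{21}$ ($w = - 2 \left(\left(- \frac{25}{21} - 2\right) - 2\right) = - 2 \left(- \frac{67}{21} - 2\right) = \left(-2\right) \left(- \frac{109}{21}\right) = \frac{218}{21} \approx 10.381$)
$\left(H{\left(5 \right)} + 18\right) w - 1442 = \left(\left(6 + 5\right) + 18\right) \frac{218}{21} - 1442 = \left(11 + 18\right) \frac{218}{21} - 1442 = 29 \cdot \frac{218}{21} - 1442 = \frac{6322}{21} - 1442 = - \frac{23960}{21}$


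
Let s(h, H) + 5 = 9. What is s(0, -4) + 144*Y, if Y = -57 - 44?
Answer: -14540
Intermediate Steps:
s(h, H) = 4 (s(h, H) = -5 + 9 = 4)
Y = -101
s(0, -4) + 144*Y = 4 + 144*(-101) = 4 - 14544 = -14540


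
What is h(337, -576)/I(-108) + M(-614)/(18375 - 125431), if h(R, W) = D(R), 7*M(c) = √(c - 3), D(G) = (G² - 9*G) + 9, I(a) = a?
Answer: -110545/108 - I*√617/749392 ≈ -1023.6 - 3.3146e-5*I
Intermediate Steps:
D(G) = 9 + G² - 9*G
M(c) = √(-3 + c)/7 (M(c) = √(c - 3)/7 = √(-3 + c)/7)
h(R, W) = 9 + R² - 9*R
h(337, -576)/I(-108) + M(-614)/(18375 - 125431) = (9 + 337² - 9*337)/(-108) + (√(-3 - 614)/7)/(18375 - 125431) = (9 + 113569 - 3033)*(-1/108) + (√(-617)/7)/(-107056) = 110545*(-1/108) + ((I*√617)/7)*(-1/107056) = -110545/108 + (I*√617/7)*(-1/107056) = -110545/108 - I*√617/749392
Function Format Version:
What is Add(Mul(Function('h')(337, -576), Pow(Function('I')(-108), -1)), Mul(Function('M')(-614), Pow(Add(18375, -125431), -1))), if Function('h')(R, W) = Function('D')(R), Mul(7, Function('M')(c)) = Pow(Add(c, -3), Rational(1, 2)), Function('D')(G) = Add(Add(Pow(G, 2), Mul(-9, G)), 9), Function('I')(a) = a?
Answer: Add(Rational(-110545, 108), Mul(Rational(-1, 749392), I, Pow(617, Rational(1, 2)))) ≈ Add(-1023.6, Mul(-3.3146e-5, I))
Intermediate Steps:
Function('D')(G) = Add(9, Pow(G, 2), Mul(-9, G))
Function('M')(c) = Mul(Rational(1, 7), Pow(Add(-3, c), Rational(1, 2))) (Function('M')(c) = Mul(Rational(1, 7), Pow(Add(c, -3), Rational(1, 2))) = Mul(Rational(1, 7), Pow(Add(-3, c), Rational(1, 2))))
Function('h')(R, W) = Add(9, Pow(R, 2), Mul(-9, R))
Add(Mul(Function('h')(337, -576), Pow(Function('I')(-108), -1)), Mul(Function('M')(-614), Pow(Add(18375, -125431), -1))) = Add(Mul(Add(9, Pow(337, 2), Mul(-9, 337)), Pow(-108, -1)), Mul(Mul(Rational(1, 7), Pow(Add(-3, -614), Rational(1, 2))), Pow(Add(18375, -125431), -1))) = Add(Mul(Add(9, 113569, -3033), Rational(-1, 108)), Mul(Mul(Rational(1, 7), Pow(-617, Rational(1, 2))), Pow(-107056, -1))) = Add(Mul(110545, Rational(-1, 108)), Mul(Mul(Rational(1, 7), Mul(I, Pow(617, Rational(1, 2)))), Rational(-1, 107056))) = Add(Rational(-110545, 108), Mul(Mul(Rational(1, 7), I, Pow(617, Rational(1, 2))), Rational(-1, 107056))) = Add(Rational(-110545, 108), Mul(Rational(-1, 749392), I, Pow(617, Rational(1, 2))))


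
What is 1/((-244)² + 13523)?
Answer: 1/73059 ≈ 1.3688e-5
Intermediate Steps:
1/((-244)² + 13523) = 1/(59536 + 13523) = 1/73059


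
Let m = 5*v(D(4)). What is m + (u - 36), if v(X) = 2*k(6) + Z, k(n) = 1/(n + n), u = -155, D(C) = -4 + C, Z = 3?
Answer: -1051/6 ≈ -175.17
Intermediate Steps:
k(n) = 1/(2*n)
v(X) = 19/6 (v(X) = 2*((1/2)/6) + 3 = 2*((1/2)*(1/6)) + 3 = 2*(1/12) + 3 = 1/6 + 3 = 19/6)
m = 95/6 (m = 5*(19/6) = 95/6 ≈ 15.833)
m + (u - 36) = 95/6 + (-155 - 36) = 95/6 - 191 = -1051/6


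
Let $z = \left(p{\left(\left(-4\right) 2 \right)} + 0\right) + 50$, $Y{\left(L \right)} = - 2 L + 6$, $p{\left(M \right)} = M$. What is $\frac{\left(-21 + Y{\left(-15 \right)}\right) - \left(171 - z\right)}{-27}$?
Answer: $\frac{38}{9} \approx 4.2222$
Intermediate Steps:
$Y{\left(L \right)} = 6 - 2 L$
$z = 42$ ($z = \left(\left(-4\right) 2 + 0\right) + 50 = \left(-8 + 0\right) + 50 = -8 + 50 = 42$)
$\frac{\left(-21 + Y{\left(-15 \right)}\right) - \left(171 - z\right)}{-27} = \frac{\left(-21 + \left(6 - -30\right)\right) - \left(171 - 42\right)}{-27} = \left(\left(-21 + \left(6 + 30\right)\right) - \left(171 - 42\right)\right) \left(- \frac{1}{27}\right) = \left(\left(-21 + 36\right) - 129\right) \left(- \frac{1}{27}\right) = \left(15 - 129\right) \left(- \frac{1}{27}\right) = \left(-114\right) \left(- \frac{1}{27}\right) = \frac{38}{9}$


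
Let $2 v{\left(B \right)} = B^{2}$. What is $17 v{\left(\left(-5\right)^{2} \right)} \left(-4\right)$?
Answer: $-21250$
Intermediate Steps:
$v{\left(B \right)} = \frac{B^{2}}{2}$
$17 v{\left(\left(-5\right)^{2} \right)} \left(-4\right) = 17 \frac{\left(\left(-5\right)^{2}\right)^{2}}{2} \left(-4\right) = 17 \frac{25^{2}}{2} \left(-4\right) = 17 \cdot \frac{1}{2} \cdot 625 \left(-4\right) = 17 \cdot \frac{625}{2} \left(-4\right) = \frac{10625}{2} \left(-4\right) = -21250$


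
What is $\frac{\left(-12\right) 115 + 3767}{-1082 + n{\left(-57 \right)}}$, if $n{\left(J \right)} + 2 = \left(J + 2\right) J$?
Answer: $\frac{341}{293} \approx 1.1638$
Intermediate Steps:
$n{\left(J \right)} = -2 + J \left(2 + J\right)$ ($n{\left(J \right)} = -2 + \left(J + 2\right) J = -2 + \left(2 + J\right) J = -2 + J \left(2 + J\right)$)
$\frac{\left(-12\right) 115 + 3767}{-1082 + n{\left(-57 \right)}} = \frac{\left(-12\right) 115 + 3767}{-1082 + \left(-2 + \left(-57\right)^{2} + 2 \left(-57\right)\right)} = \frac{-1380 + 3767}{-1082 - -3133} = \frac{2387}{-1082 + 3133} = \frac{2387}{2051} = 2387 \cdot \frac{1}{2051} = \frac{341}{293}$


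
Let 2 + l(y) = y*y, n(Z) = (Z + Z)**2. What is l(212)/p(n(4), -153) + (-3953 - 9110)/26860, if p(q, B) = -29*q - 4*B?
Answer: -305848123/8353460 ≈ -36.613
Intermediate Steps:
n(Z) = 4*Z**2 (n(Z) = (2*Z)**2 = 4*Z**2)
l(y) = -2 + y**2 (l(y) = -2 + y*y = -2 + y**2)
l(212)/p(n(4), -153) + (-3953 - 9110)/26860 = (-2 + 212**2)/(-116*4**2 - 4*(-153)) + (-3953 - 9110)/26860 = (-2 + 44944)/(-116*16 + 612) - 13063*1/26860 = 44942/(-29*64 + 612) - 13063/26860 = 44942/(-1856 + 612) - 13063/26860 = 44942/(-1244) - 13063/26860 = 44942*(-1/1244) - 13063/26860 = -22471/622 - 13063/26860 = -305848123/8353460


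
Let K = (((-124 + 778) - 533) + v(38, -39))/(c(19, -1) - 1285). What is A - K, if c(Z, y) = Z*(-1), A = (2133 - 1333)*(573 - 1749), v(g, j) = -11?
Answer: -613401545/652 ≈ -9.4080e+5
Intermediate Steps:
A = -940800 (A = 800*(-1176) = -940800)
c(Z, y) = -Z
K = -55/652 (K = (((-124 + 778) - 533) - 11)/(-1*19 - 1285) = ((654 - 533) - 11)/(-19 - 1285) = (121 - 11)/(-1304) = 110*(-1/1304) = -55/652 ≈ -0.084356)
A - K = -940800 - 1*(-55/652) = -940800 + 55/652 = -613401545/652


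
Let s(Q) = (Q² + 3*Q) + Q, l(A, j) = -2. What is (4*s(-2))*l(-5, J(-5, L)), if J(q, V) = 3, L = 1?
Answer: 32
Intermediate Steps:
s(Q) = Q² + 4*Q
(4*s(-2))*l(-5, J(-5, L)) = (4*(-2*(4 - 2)))*(-2) = (4*(-2*2))*(-2) = (4*(-4))*(-2) = -16*(-2) = 32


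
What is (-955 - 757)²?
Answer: 2930944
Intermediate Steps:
(-955 - 757)² = (-1712)² = 2930944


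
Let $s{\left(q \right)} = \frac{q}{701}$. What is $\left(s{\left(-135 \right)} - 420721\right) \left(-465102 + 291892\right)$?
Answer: $\frac{51084055554760}{701} \approx 7.2873 \cdot 10^{10}$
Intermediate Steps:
$s{\left(q \right)} = \frac{q}{701}$ ($s{\left(q \right)} = q \frac{1}{701} = \frac{q}{701}$)
$\left(s{\left(-135 \right)} - 420721\right) \left(-465102 + 291892\right) = \left(\frac{1}{701} \left(-135\right) - 420721\right) \left(-465102 + 291892\right) = \left(- \frac{135}{701} - 420721\right) \left(-173210\right) = \left(- \frac{294925556}{701}\right) \left(-173210\right) = \frac{51084055554760}{701}$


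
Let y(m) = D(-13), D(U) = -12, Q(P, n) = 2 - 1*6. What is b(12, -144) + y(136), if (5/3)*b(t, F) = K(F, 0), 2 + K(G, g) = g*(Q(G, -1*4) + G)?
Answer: -66/5 ≈ -13.200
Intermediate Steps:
Q(P, n) = -4 (Q(P, n) = 2 - 6 = -4)
y(m) = -12
K(G, g) = -2 + g*(-4 + G)
b(t, F) = -6/5 (b(t, F) = 3*(-2 - 4*0 + F*0)/5 = 3*(-2 + 0 + 0)/5 = (⅗)*(-2) = -6/5)
b(12, -144) + y(136) = -6/5 - 12 = -66/5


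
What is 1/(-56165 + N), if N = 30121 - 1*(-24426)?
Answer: -1/1618 ≈ -0.00061805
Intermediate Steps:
N = 54547 (N = 30121 + 24426 = 54547)
1/(-56165 + N) = 1/(-56165 + 54547) = 1/(-1618) = -1/1618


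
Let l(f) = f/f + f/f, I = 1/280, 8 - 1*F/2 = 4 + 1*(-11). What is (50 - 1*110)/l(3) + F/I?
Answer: 8370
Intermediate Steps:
F = 30 (F = 16 - 2*(4 + 1*(-11)) = 16 - 2*(4 - 11) = 16 - 2*(-7) = 16 + 14 = 30)
I = 1/280 ≈ 0.0035714
l(f) = 2 (l(f) = 1 + 1 = 2)
(50 - 1*110)/l(3) + F/I = (50 - 1*110)/2 + 30/(1/280) = (50 - 110)*(½) + 30*280 = -60*½ + 8400 = -30 + 8400 = 8370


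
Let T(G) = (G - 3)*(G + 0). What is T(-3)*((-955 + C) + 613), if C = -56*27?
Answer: -33372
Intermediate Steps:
C = -1512
T(G) = G*(-3 + G) (T(G) = (-3 + G)*G = G*(-3 + G))
T(-3)*((-955 + C) + 613) = (-3*(-3 - 3))*((-955 - 1512) + 613) = (-3*(-6))*(-2467 + 613) = 18*(-1854) = -33372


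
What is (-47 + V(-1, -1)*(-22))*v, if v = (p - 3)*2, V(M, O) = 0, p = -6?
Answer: 846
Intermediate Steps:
v = -18 (v = (-6 - 3)*2 = -9*2 = -18)
(-47 + V(-1, -1)*(-22))*v = (-47 + 0*(-22))*(-18) = (-47 + 0)*(-18) = -47*(-18) = 846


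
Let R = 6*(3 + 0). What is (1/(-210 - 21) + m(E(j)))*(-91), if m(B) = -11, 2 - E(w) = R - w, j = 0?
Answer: 33046/33 ≈ 1001.4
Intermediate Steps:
R = 18 (R = 6*3 = 18)
E(w) = -16 + w (E(w) = 2 - (18 - w) = 2 + (-18 + w) = -16 + w)
(1/(-210 - 21) + m(E(j)))*(-91) = (1/(-210 - 21) - 11)*(-91) = (1/(-231) - 11)*(-91) = (-1/231 - 11)*(-91) = -2542/231*(-91) = 33046/33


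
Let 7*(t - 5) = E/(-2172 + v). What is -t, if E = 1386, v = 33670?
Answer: -78844/15749 ≈ -5.0063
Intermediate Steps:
t = 78844/15749 (t = 5 + (1386/(-2172 + 33670))/7 = 5 + (1386/31498)/7 = 5 + (1386*(1/31498))/7 = 5 + (⅐)*(693/15749) = 5 + 99/15749 = 78844/15749 ≈ 5.0063)
-t = -1*78844/15749 = -78844/15749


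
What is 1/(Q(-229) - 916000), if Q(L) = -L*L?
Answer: -1/968441 ≈ -1.0326e-6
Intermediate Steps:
Q(L) = -L²
1/(Q(-229) - 916000) = 1/(-1*(-229)² - 916000) = 1/(-1*52441 - 916000) = 1/(-52441 - 916000) = 1/(-968441) = -1/968441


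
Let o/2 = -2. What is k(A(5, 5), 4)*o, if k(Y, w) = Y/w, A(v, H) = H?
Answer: -5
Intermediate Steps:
o = -4 (o = 2*(-2) = -4)
k(A(5, 5), 4)*o = (5/4)*(-4) = -5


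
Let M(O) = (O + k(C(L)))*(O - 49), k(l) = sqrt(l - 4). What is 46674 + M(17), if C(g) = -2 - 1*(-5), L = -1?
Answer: 46130 - 32*I ≈ 46130.0 - 32.0*I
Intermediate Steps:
C(g) = 3 (C(g) = -2 + 5 = 3)
k(l) = sqrt(-4 + l)
M(O) = (-49 + O)*(I + O) (M(O) = (O + sqrt(-4 + 3))*(O - 49) = (O + sqrt(-1))*(-49 + O) = (O + I)*(-49 + O) = (I + O)*(-49 + O) = (-49 + O)*(I + O))
46674 + M(17) = 46674 + (17**2 - 49*I + 17*(-49 + I)) = 46674 + (289 - 49*I + (-833 + 17*I)) = 46674 + (-544 - 32*I) = 46130 - 32*I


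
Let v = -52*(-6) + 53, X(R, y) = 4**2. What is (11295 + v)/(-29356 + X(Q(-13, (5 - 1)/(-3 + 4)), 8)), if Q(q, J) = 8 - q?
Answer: -583/1467 ≈ -0.39741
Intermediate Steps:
X(R, y) = 16
v = 365 (v = 312 + 53 = 365)
(11295 + v)/(-29356 + X(Q(-13, (5 - 1)/(-3 + 4)), 8)) = (11295 + 365)/(-29356 + 16) = 11660/(-29340) = 11660*(-1/29340) = -583/1467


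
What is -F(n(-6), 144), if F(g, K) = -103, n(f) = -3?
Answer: 103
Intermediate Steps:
-F(n(-6), 144) = -1*(-103) = 103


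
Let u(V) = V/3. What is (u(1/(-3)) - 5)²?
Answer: 2116/81 ≈ 26.123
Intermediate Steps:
u(V) = V/3 (u(V) = V*(⅓) = V/3)
(u(1/(-3)) - 5)² = ((⅓)/(-3) - 5)² = ((⅓)*(-⅓) - 5)² = (-⅑ - 5)² = (-46/9)² = 2116/81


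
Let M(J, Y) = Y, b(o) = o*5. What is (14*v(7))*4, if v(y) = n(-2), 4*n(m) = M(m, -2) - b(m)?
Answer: 112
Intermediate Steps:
b(o) = 5*o
n(m) = -1/2 - 5*m/4 (n(m) = (-2 - 5*m)/4 = -1/2 - 5*m/4)
v(y) = 2 (v(y) = -1/2 - 5/4*(-2) = -1/2 + 5/2 = 2)
(14*v(7))*4 = (14*2)*4 = 28*4 = 112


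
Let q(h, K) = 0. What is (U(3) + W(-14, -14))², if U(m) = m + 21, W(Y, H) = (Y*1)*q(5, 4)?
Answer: 576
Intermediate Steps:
W(Y, H) = 0 (W(Y, H) = (Y*1)*0 = Y*0 = 0)
U(m) = 21 + m
(U(3) + W(-14, -14))² = ((21 + 3) + 0)² = (24 + 0)² = 24² = 576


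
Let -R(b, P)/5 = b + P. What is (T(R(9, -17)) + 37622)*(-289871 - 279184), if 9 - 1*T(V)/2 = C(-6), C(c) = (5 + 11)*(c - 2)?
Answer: -21564908280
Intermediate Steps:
R(b, P) = -5*P - 5*b (R(b, P) = -5*(b + P) = -5*(P + b) = -5*P - 5*b)
C(c) = -32 + 16*c (C(c) = 16*(-2 + c) = -32 + 16*c)
T(V) = 274 (T(V) = 18 - 2*(-32 + 16*(-6)) = 18 - 2*(-32 - 96) = 18 - 2*(-128) = 18 + 256 = 274)
(T(R(9, -17)) + 37622)*(-289871 - 279184) = (274 + 37622)*(-289871 - 279184) = 37896*(-569055) = -21564908280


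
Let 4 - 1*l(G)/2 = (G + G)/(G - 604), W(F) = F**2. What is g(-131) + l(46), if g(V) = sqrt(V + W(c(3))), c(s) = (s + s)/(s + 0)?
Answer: 2324/279 + I*sqrt(127) ≈ 8.3297 + 11.269*I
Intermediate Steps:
c(s) = 2 (c(s) = (2*s)/s = 2)
l(G) = 8 - 4*G/(-604 + G) (l(G) = 8 - 2*(G + G)/(G - 604) = 8 - 2*2*G/(-604 + G) = 8 - 4*G/(-604 + G))
g(V) = sqrt(4 + V) (g(V) = sqrt(V + 2**2) = sqrt(V + 4) = sqrt(4 + V))
g(-131) + l(46) = sqrt(4 - 131) + 4*(-1208 + 46)/(-604 + 46) = sqrt(-127) + 4*(-1162)/(-558) = I*sqrt(127) + 4*(-1/558)*(-1162) = I*sqrt(127) + 2324/279 = 2324/279 + I*sqrt(127)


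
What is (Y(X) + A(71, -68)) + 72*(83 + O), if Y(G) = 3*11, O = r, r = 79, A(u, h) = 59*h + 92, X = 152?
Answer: 7777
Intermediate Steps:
A(u, h) = 92 + 59*h
O = 79
Y(G) = 33
(Y(X) + A(71, -68)) + 72*(83 + O) = (33 + (92 + 59*(-68))) + 72*(83 + 79) = (33 + (92 - 4012)) + 72*162 = (33 - 3920) + 11664 = -3887 + 11664 = 7777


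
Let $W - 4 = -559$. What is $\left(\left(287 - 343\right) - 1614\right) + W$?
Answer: $-2225$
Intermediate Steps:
$W = -555$ ($W = 4 - 559 = -555$)
$\left(\left(287 - 343\right) - 1614\right) + W = \left(\left(287 - 343\right) - 1614\right) - 555 = \left(-56 - 1614\right) - 555 = -1670 - 555 = -2225$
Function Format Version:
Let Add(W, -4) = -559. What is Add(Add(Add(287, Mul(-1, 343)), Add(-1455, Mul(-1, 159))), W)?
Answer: -2225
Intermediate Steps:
W = -555 (W = Add(4, -559) = -555)
Add(Add(Add(287, Mul(-1, 343)), Add(-1455, Mul(-1, 159))), W) = Add(Add(Add(287, Mul(-1, 343)), Add(-1455, Mul(-1, 159))), -555) = Add(Add(Add(287, -343), Add(-1455, -159)), -555) = Add(Add(-56, -1614), -555) = Add(-1670, -555) = -2225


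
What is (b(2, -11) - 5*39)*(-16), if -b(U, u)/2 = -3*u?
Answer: 4176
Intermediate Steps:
b(U, u) = 6*u (b(U, u) = -(-6)*u = 6*u)
(b(2, -11) - 5*39)*(-16) = (6*(-11) - 5*39)*(-16) = (-66 - 195)*(-16) = -261*(-16) = 4176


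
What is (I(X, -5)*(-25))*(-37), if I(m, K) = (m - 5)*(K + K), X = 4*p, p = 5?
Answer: -138750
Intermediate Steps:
X = 20 (X = 4*5 = 20)
I(m, K) = 2*K*(-5 + m) (I(m, K) = (-5 + m)*(2*K) = 2*K*(-5 + m))
(I(X, -5)*(-25))*(-37) = ((2*(-5)*(-5 + 20))*(-25))*(-37) = ((2*(-5)*15)*(-25))*(-37) = -150*(-25)*(-37) = 3750*(-37) = -138750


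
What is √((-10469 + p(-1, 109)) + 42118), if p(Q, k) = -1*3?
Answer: √31646 ≈ 177.89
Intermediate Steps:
p(Q, k) = -3
√((-10469 + p(-1, 109)) + 42118) = √((-10469 - 3) + 42118) = √(-10472 + 42118) = √31646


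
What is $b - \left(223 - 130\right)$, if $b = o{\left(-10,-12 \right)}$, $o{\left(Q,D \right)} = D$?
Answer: $-105$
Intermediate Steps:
$b = -12$
$b - \left(223 - 130\right) = -12 - \left(223 - 130\right) = -12 - 93 = -105$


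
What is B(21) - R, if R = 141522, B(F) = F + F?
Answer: -141480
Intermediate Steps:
B(F) = 2*F
B(21) - R = 2*21 - 1*141522 = 42 - 141522 = -141480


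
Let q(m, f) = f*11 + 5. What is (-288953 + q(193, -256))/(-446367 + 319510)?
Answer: 291764/126857 ≈ 2.2999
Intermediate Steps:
q(m, f) = 5 + 11*f (q(m, f) = 11*f + 5 = 5 + 11*f)
(-288953 + q(193, -256))/(-446367 + 319510) = (-288953 + (5 + 11*(-256)))/(-446367 + 319510) = (-288953 + (5 - 2816))/(-126857) = (-288953 - 2811)*(-1/126857) = -291764*(-1/126857) = 291764/126857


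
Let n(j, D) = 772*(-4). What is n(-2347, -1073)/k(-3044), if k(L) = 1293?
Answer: -3088/1293 ≈ -2.3882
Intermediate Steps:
n(j, D) = -3088
n(-2347, -1073)/k(-3044) = -3088/1293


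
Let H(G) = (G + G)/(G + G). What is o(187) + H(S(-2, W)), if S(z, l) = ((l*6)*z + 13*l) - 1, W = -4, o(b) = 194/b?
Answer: 381/187 ≈ 2.0374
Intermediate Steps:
S(z, l) = -1 + 13*l + 6*l*z (S(z, l) = ((6*l)*z + 13*l) - 1 = (6*l*z + 13*l) - 1 = (13*l + 6*l*z) - 1 = -1 + 13*l + 6*l*z)
H(G) = 1 (H(G) = (2*G)/((2*G)) = (2*G)*(1/(2*G)) = 1)
o(187) + H(S(-2, W)) = 194/187 + 1 = 381/187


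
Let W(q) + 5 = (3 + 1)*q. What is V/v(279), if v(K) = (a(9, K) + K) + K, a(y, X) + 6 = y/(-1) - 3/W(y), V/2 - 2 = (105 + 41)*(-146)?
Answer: -660734/8415 ≈ -78.519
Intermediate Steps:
W(q) = -5 + 4*q (W(q) = -5 + (3 + 1)*q = -5 + 4*q)
V = -42628 (V = 4 + 2*((105 + 41)*(-146)) = 4 + 2*(146*(-146)) = 4 + 2*(-21316) = 4 - 42632 = -42628)
a(y, X) = -6 - y - 3/(-5 + 4*y) (a(y, X) = -6 + (y/(-1) - 3/(-5 + 4*y)) = -6 + (y*(-1) - 3/(-5 + 4*y)) = -6 + (-y - 3/(-5 + 4*y)) = -6 - y - 3/(-5 + 4*y))
v(K) = -468/31 + 2*K (v(K) = ((27 - 19*9 - 4*9²)/(-5 + 4*9) + K) + K = ((27 - 171 - 4*81)/(-5 + 36) + K) + K = ((27 - 171 - 324)/31 + K) + K = ((1/31)*(-468) + K) + K = (-468/31 + K) + K = -468/31 + 2*K)
V/v(279) = -42628/(-468/31 + 2*279) = -42628/(-468/31 + 558) = -42628/16830/31 = -42628*31/16830 = -660734/8415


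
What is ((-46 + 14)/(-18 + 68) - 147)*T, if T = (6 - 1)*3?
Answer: -11073/5 ≈ -2214.6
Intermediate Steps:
T = 15 (T = 5*3 = 15)
((-46 + 14)/(-18 + 68) - 147)*T = ((-46 + 14)/(-18 + 68) - 147)*15 = (-32/50 - 147)*15 = (-32*1/50 - 147)*15 = (-16/25 - 147)*15 = -3691/25*15 = -11073/5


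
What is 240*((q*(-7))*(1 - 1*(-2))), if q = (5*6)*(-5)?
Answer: 756000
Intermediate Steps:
q = -150 (q = 30*(-5) = -150)
240*((q*(-7))*(1 - 1*(-2))) = 240*((-150*(-7))*(1 - 1*(-2))) = 240*(1050*(1 + 2)) = 240*(1050*3) = 240*3150 = 756000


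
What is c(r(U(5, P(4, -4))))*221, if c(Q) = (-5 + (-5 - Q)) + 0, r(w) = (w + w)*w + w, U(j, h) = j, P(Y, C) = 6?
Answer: -14365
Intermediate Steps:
r(w) = w + 2*w² (r(w) = (2*w)*w + w = 2*w² + w = w + 2*w²)
c(Q) = -10 - Q (c(Q) = (-10 - Q) + 0 = -10 - Q)
c(r(U(5, P(4, -4))))*221 = (-10 - 5*(1 + 2*5))*221 = (-10 - 5*(1 + 10))*221 = (-10 - 5*11)*221 = (-10 - 1*55)*221 = (-10 - 55)*221 = -65*221 = -14365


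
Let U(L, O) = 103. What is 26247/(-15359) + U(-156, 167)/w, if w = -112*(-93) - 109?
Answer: -268945852/158305213 ≈ -1.6989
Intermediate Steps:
w = 10307 (w = 10416 - 109 = 10307)
26247/(-15359) + U(-156, 167)/w = 26247/(-15359) + 103/10307 = 26247*(-1/15359) + 103*(1/10307) = -26247/15359 + 103/10307 = -268945852/158305213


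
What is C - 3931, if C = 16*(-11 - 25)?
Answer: -4507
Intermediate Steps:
C = -576 (C = 16*(-36) = -576)
C - 3931 = -576 - 3931 = -4507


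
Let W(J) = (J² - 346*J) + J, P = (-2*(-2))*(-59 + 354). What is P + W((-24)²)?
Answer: 134236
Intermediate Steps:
P = 1180 (P = 4*295 = 1180)
W(J) = J² - 345*J
P + W((-24)²) = 1180 + (-24)²*(-345 + (-24)²) = 1180 + 576*(-345 + 576) = 1180 + 576*231 = 1180 + 133056 = 134236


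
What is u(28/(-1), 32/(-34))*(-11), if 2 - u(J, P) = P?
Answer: -550/17 ≈ -32.353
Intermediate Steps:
u(J, P) = 2 - P
u(28/(-1), 32/(-34))*(-11) = (2 - 32/(-34))*(-11) = (2 - 32*(-1)/34)*(-11) = (2 - 1*(-16/17))*(-11) = (2 + 16/17)*(-11) = (50/17)*(-11) = -550/17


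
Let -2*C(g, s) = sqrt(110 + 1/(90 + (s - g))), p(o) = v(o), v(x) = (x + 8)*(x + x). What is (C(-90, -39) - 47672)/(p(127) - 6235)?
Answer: -47672/28055 - sqrt(2187051)/7911510 ≈ -1.6994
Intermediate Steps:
v(x) = 2*x*(8 + x) (v(x) = (8 + x)*(2*x) = 2*x*(8 + x))
p(o) = 2*o*(8 + o)
C(g, s) = -sqrt(110 + 1/(90 + s - g))/2 (C(g, s) = -sqrt(110 + 1/(90 + (s - g)))/2 = -sqrt(110 + 1/(90 + s - g))/2)
(C(-90, -39) - 47672)/(p(127) - 6235) = (-sqrt(9901 - 110*(-90) + 110*(-39))/sqrt(90 - 39 - 1*(-90))/2 - 47672)/(2*127*(8 + 127) - 6235) = (-sqrt(9901 + 9900 - 4290)/sqrt(90 - 39 + 90)/2 - 47672)/(2*127*135 - 6235) = (-sqrt(2187051)/141/2 - 47672)/(34290 - 6235) = (-sqrt(2187051)/141/2 - 47672)/28055 = (-sqrt(2187051)/282 - 47672)*(1/28055) = (-47672 - sqrt(2187051)/282)*(1/28055) = -47672/28055 - sqrt(2187051)/7911510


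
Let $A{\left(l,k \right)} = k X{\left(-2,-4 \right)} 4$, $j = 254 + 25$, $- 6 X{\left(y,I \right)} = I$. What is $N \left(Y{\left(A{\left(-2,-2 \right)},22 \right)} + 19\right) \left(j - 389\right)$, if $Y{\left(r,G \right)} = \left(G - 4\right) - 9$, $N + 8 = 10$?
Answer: $-6160$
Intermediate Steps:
$N = 2$ ($N = -8 + 10 = 2$)
$X{\left(y,I \right)} = - \frac{I}{6}$
$j = 279$
$A{\left(l,k \right)} = \frac{8 k}{3}$ ($A{\left(l,k \right)} = k \left(\left(- \frac{1}{6}\right) \left(-4\right)\right) 4 = k \frac{2}{3} \cdot 4 = \frac{2 k}{3} \cdot 4 = \frac{8 k}{3}$)
$Y{\left(r,G \right)} = -13 + G$ ($Y{\left(r,G \right)} = \left(-4 + G\right) - 9 = -13 + G$)
$N \left(Y{\left(A{\left(-2,-2 \right)},22 \right)} + 19\right) \left(j - 389\right) = 2 \left(\left(-13 + 22\right) + 19\right) \left(279 - 389\right) = 2 \left(9 + 19\right) \left(-110\right) = 2 \cdot 28 \left(-110\right) = 2 \left(-3080\right) = -6160$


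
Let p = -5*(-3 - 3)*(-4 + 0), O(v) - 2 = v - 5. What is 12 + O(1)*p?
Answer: 252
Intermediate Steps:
O(v) = -3 + v (O(v) = 2 + (v - 5) = 2 + (-5 + v) = -3 + v)
p = -120 (p = -(-30)*(-4) = -5*24 = -120)
12 + O(1)*p = 12 + (-3 + 1)*(-120) = 12 - 2*(-120) = 12 + 240 = 252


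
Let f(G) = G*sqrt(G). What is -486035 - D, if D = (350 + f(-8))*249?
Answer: -573185 + 3984*I*sqrt(2) ≈ -5.7319e+5 + 5634.2*I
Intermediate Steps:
f(G) = G**(3/2)
D = 87150 - 3984*I*sqrt(2) (D = (350 + (-8)**(3/2))*249 = (350 - 16*I*sqrt(2))*249 = 87150 - 3984*I*sqrt(2) ≈ 87150.0 - 5634.2*I)
-486035 - D = -486035 - (87150 - 3984*I*sqrt(2)) = -486035 + (-87150 + 3984*I*sqrt(2)) = -573185 + 3984*I*sqrt(2)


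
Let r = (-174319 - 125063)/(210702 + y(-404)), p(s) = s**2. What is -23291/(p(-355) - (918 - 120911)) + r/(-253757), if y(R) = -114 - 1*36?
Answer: -103695183939629/1095375542777796 ≈ -0.094666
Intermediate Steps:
y(R) = -150 (y(R) = -114 - 36 = -150)
r = -49897/35092 (r = (-174319 - 125063)/(210702 - 150) = -299382/210552 = -299382*1/210552 = -49897/35092 ≈ -1.4219)
-23291/(p(-355) - (918 - 120911)) + r/(-253757) = -23291/((-355)**2 - (918 - 120911)) - 49897/35092/(-253757) = -23291/(126025 - 1*(-119993)) - 49897/35092*(-1/253757) = -23291/(126025 + 119993) + 49897/8904840644 = -23291/246018 + 49897/8904840644 = -103695183939629/1095375542777796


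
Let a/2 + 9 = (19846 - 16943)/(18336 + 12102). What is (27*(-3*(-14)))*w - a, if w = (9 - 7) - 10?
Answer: -137795729/15219 ≈ -9054.2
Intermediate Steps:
w = -8 (w = 2 - 10 = -8)
a = -271039/15219 (a = -18 + 2*((19846 - 16943)/(18336 + 12102)) = -18 + 2*(2903/30438) = -18 + 2903/15219 = -271039/15219 ≈ -17.809)
(27*(-3*(-14)))*w - a = (27*(-3*(-14)))*(-8) - 1*(-271039/15219) = (27*42)*(-8) + 271039/15219 = 1134*(-8) + 271039/15219 = -9072 + 271039/15219 = -137795729/15219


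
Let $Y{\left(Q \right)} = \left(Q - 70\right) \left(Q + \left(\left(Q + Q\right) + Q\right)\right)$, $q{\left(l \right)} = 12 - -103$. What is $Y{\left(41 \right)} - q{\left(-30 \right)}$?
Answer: $-4871$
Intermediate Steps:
$q{\left(l \right)} = 115$ ($q{\left(l \right)} = 12 + 103 = 115$)
$Y{\left(Q \right)} = 4 Q \left(-70 + Q\right)$ ($Y{\left(Q \right)} = \left(-70 + Q\right) \left(Q + \left(2 Q + Q\right)\right) = \left(-70 + Q\right) \left(Q + 3 Q\right) = \left(-70 + Q\right) 4 Q = 4 Q \left(-70 + Q\right)$)
$Y{\left(41 \right)} - q{\left(-30 \right)} = 4 \cdot 41 \left(-70 + 41\right) - 115 = 4 \cdot 41 \left(-29\right) - 115 = -4756 - 115 = -4871$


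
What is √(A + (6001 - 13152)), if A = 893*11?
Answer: 4*√167 ≈ 51.691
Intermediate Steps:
A = 9823
√(A + (6001 - 13152)) = √(9823 + (6001 - 13152)) = √(9823 - 7151) = √2672 = 4*√167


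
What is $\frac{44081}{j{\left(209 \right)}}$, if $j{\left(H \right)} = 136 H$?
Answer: $\frac{2593}{1672} \approx 1.5508$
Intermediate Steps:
$\frac{44081}{j{\left(209 \right)}} = \frac{44081}{136 \cdot 209} = \frac{44081}{28424} = 44081 \cdot \frac{1}{28424} = \frac{2593}{1672}$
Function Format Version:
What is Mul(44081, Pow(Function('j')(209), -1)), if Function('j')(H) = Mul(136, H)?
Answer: Rational(2593, 1672) ≈ 1.5508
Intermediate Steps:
Mul(44081, Pow(Function('j')(209), -1)) = Mul(44081, Pow(Mul(136, 209), -1)) = Mul(44081, Pow(28424, -1)) = Mul(44081, Rational(1, 28424)) = Rational(2593, 1672)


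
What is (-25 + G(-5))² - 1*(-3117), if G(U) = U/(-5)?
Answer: 3693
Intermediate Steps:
G(U) = -U/5 (G(U) = U*(-⅕) = -U/5)
(-25 + G(-5))² - 1*(-3117) = (-25 - ⅕*(-5))² - 1*(-3117) = (-25 + 1)² + 3117 = (-24)² + 3117 = 576 + 3117 = 3693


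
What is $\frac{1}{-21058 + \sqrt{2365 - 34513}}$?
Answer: $- \frac{10529}{221735756} - \frac{3 i \sqrt{893}}{221735756} \approx -4.7484 \cdot 10^{-5} - 4.0431 \cdot 10^{-7} i$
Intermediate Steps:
$\frac{1}{-21058 + \sqrt{2365 - 34513}} = \frac{1}{-21058 + \sqrt{-32148}} = \frac{1}{-21058 + 6 i \sqrt{893}}$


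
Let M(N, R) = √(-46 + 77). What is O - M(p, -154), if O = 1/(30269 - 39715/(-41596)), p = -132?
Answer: 41596/1259109039 - √31 ≈ -5.5677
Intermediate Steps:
M(N, R) = √31
O = 41596/1259109039 (O = 1/(30269 - 39715*(-1/41596)) = 1/(30269 + 39715/41596) = 1/(1259109039/41596) = 41596/1259109039 ≈ 3.3036e-5)
O - M(p, -154) = 41596/1259109039 - √31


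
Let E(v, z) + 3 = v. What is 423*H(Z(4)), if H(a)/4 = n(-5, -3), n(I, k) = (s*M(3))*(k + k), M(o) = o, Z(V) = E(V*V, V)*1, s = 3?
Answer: -91368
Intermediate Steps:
E(v, z) = -3 + v
Z(V) = -3 + V² (Z(V) = (-3 + V*V)*1 = (-3 + V²)*1 = -3 + V²)
n(I, k) = 18*k (n(I, k) = (3*3)*(k + k) = 9*(2*k) = 18*k)
H(a) = -216 (H(a) = 4*(18*(-3)) = 4*(-54) = -216)
423*H(Z(4)) = 423*(-216) = -91368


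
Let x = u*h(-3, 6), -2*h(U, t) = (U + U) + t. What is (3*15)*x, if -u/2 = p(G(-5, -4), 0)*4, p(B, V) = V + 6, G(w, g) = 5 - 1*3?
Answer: 0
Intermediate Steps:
h(U, t) = -U - t/2 (h(U, t) = -((U + U) + t)/2 = -(2*U + t)/2 = -(t + 2*U)/2 = -U - t/2)
G(w, g) = 2 (G(w, g) = 5 - 3 = 2)
p(B, V) = 6 + V
u = -48 (u = -2*(6 + 0)*4 = -12*4 = -2*24 = -48)
x = 0 (x = -48*(-1*(-3) - 1/2*6) = -48*(3 - 3) = -48*0 = 0)
(3*15)*x = (3*15)*0 = 45*0 = 0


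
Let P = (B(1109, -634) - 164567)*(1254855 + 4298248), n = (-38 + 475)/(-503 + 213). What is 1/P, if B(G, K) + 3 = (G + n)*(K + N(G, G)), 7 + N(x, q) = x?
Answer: 145/284828826154696 ≈ 5.0908e-13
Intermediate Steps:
N(x, q) = -7 + x
n = -437/290 (n = 437/(-290) = 437*(-1/290) = -437/290 ≈ -1.5069)
B(G, K) = -3 + (-437/290 + G)*(-7 + G + K) (B(G, K) = -3 + (G - 437/290)*(K + (-7 + G)) = -3 + (-437/290 + G)*(-7 + G + K))
P = 284828826154696/145 (P = ((2189/290 + 1109**2 - 2467/290*1109 - 437/290*(-634) + 1109*(-634)) - 164567)*(1254855 + 4298248) = ((2189/290 + 1229881 - 2735903/290 + 138529/145 - 703106) - 164567)*5553103 = (75154047/145 - 164567)*5553103 = (51291832/145)*5553103 = 284828826154696/145 ≈ 1.9643e+12)
1/P = 1/(284828826154696/145) = 145/284828826154696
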